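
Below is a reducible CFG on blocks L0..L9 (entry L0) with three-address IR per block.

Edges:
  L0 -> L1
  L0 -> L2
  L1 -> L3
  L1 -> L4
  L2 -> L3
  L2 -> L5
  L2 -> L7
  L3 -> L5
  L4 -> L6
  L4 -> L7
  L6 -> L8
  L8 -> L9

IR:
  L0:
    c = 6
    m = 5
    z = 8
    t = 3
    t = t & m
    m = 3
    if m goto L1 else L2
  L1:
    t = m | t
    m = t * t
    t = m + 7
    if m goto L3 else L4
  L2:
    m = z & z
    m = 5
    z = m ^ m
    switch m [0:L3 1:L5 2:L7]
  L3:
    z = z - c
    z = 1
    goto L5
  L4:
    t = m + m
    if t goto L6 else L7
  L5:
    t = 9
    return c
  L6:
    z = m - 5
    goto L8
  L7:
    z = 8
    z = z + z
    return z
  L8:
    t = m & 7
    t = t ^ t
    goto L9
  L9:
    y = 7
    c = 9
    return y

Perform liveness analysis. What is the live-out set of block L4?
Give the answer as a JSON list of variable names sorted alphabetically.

Answer: ["m"]

Derivation:
def/use:
  L0: {c,m,t,z} / ∅
  L1: {m,t} / {m,t}
  L2: {m,z} / {z}
  L3: {z} / {c,z}
  L4: {t} / {m}
  L5: {t} / {c}
  L6: {z} / {m}
  L7: {z} / ∅
  L8: {t} / {m}
  L9: {c,y} / ∅

Liveness:
  L0 li=∅ lo={c,m,t,z}
  L1 li={c,m,t,z} lo={c,m,z}
  L2 li={c,z} lo={c,z}
  L3 li={c,z} lo={c}
  L4 li={m} lo={m}
  L5 li={c} lo=∅
  L6 li={m} lo={m}
  L7 li=∅ lo=∅
  L8 li={m} lo=∅
  L9 li=∅ lo=∅

live-out(L4) = ["m"]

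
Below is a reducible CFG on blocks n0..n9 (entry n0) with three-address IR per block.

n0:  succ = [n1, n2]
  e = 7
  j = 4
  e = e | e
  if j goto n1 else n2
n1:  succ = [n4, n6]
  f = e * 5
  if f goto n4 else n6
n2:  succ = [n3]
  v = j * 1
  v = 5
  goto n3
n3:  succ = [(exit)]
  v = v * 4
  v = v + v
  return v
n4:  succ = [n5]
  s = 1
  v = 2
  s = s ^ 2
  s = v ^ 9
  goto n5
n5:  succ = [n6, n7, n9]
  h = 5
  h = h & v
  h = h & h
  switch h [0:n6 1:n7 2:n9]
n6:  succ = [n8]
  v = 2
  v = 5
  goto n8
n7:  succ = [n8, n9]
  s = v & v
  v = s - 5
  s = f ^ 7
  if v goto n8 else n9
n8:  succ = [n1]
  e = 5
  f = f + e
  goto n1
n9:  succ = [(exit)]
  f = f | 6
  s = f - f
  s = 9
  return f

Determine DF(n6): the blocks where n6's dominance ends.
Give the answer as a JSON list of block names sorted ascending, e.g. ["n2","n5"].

idom tree: n1←n0 n2←n0 n3←n2 n4←n1 n5←n4 n6←n1 n7←n5 n8←n1 n9←n5
Join-block Dom:
  n1: preds {n0,n8}: {n0} ∩ {n0,n1,n8} = {n0}; idom=n0
  n6: preds {n1,n5}: {n0,n1} ∩ {n0,n1,n4,n5} = {n0,n1}; idom=n1
  n8: preds {n6,n7}: {n0,n1,n6} ∩ {n0,n1,n4,n5,n7} = {n0,n1}; idom=n1
  n9: preds {n5,n7}: {n0,n1,n4,n5} ∩ {n0,n1,n4,n5,n7} = {n0,n1,n4,n5}; idom=n5

DF derivation:
  join n1 pred n0: · stop@n0
  join n1 pred n8: n8→n1 stop@n0
  join n6 pred n1: · stop@n1
  join n6 pred n5: n5→n4 stop@n1
  join n8 pred n6: n6 stop@n1
  join n8 pred n7: n7→n5→n4 stop@n1
  join n9 pred n5: · stop@n5
  join n9 pred n7: n7 stop@n5
  n0: DF=∅
  n1: DF={n1}
  n2: DF=∅
  n3: DF=∅
  n4: DF={n6,n8}
  n5: DF={n6,n8}
  n6: DF={n8}
  n7: DF={n8,n9}
  n8: DF={n1}
  n9: DF=∅

DF(n6) = ["n8"]

Answer: ["n8"]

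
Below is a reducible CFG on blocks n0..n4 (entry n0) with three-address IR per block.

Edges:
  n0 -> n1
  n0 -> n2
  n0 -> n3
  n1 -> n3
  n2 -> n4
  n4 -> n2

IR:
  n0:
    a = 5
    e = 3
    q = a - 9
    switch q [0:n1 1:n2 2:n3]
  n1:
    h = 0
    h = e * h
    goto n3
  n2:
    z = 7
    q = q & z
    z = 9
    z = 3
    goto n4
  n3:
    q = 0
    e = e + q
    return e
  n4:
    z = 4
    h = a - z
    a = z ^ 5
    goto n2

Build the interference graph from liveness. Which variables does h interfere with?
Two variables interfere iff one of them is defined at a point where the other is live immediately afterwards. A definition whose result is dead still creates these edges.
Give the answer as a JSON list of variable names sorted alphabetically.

Answer: ["e", "q", "z"]

Derivation:
def/use:
  n0: {a,e,q} / ∅
  n1: {h} / {e}
  n2: {q,z} / {q}
  n3: {e,q} / {e}
  n4: {a,h,z} / {a}

Live sets:
  n0: in=∅ out={a,e,q}
  n1: in={e} out={e}
  n2: in={a,q} out={a,q}
  n3: in={e} out=∅
  n4: in={a,q} out={a,q}

Interfere edges:
  a↔{e,q,z}
  e↔{a,h,q}
  h↔{e,q,z}
  q↔{a,e,h,z}
  z↔{a,h,q}

N(h) = ["e", "q", "z"]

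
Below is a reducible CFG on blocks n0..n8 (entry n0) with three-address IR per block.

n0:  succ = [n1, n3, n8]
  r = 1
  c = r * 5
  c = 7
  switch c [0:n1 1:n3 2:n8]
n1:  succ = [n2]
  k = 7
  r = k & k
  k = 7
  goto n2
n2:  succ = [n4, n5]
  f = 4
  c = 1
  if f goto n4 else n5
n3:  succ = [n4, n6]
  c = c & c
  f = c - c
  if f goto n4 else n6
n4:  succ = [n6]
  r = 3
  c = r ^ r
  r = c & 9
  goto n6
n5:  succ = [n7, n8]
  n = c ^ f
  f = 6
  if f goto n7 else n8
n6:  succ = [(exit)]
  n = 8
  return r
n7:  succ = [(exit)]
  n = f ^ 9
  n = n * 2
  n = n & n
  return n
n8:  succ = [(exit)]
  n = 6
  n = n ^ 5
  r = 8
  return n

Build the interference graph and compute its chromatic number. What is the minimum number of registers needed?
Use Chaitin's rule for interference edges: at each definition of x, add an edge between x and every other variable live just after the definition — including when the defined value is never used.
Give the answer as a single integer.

Block summaries:
  n0 def {c,r} use ∅
  n1 def {k,r} use ∅
  n2 def {c,f} use ∅
  n3 def {c,f} use {c}
  n4 def {c,r} use ∅
  n5 def {f,n} use {c,f}
  n6 def {n} use {r}
  n7 def {n} use {f}
  n8 def {n,r} use ∅

Liveness:
  n0: in=∅ out={c,r}
  n1: in=∅ out=∅
  n2: in=∅ out={c,f}
  n3: in={c,r} out={r}
  n4: in=∅ out={r}
  n5: in={c,f} out={f}
  n6: in={r} out=∅
  n7: in={f} out=∅
  n8: in=∅ out=∅

Interfere edges:
  c: {f,r}
  f: {c,r}
  k: ∅
  n: {r}
  r: {c,f,n}

Colouring:
  clique {c,f,r} ⇒ need ≥ 3
  3-colouring: c0={k,r}  c1={c,n}  c2={f}
  χ = 3

Answer: 3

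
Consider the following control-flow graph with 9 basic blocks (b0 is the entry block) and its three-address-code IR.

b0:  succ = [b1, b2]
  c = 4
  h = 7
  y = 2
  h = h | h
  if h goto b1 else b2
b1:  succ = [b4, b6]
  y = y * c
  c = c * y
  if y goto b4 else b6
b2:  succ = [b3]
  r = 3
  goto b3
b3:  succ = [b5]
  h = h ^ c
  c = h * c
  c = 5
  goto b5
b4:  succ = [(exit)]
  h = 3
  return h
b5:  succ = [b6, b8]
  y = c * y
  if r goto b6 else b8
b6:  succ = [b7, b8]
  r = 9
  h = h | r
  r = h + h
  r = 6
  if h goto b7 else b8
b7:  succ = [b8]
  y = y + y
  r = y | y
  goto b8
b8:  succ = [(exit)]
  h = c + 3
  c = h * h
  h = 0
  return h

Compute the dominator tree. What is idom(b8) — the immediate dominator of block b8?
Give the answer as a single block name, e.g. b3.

idom tree: b1←b0 b2←b0 b3←b2 b4←b1 b5←b3 b6←b0 b7←b6 b8←b0
Join-block Dom:
  b6: preds {b1,b5}: {b0,b1} ∩ {b0,b2,b3,b5} = {b0}; idom=b0
  b8: preds {b5,b6,b7}: {b0,b2,b3,b5} ∩ {b0,b6} ∩ {b0,b6,b7} = {b0}; idom=b0

idom(b8) = b0

Answer: b0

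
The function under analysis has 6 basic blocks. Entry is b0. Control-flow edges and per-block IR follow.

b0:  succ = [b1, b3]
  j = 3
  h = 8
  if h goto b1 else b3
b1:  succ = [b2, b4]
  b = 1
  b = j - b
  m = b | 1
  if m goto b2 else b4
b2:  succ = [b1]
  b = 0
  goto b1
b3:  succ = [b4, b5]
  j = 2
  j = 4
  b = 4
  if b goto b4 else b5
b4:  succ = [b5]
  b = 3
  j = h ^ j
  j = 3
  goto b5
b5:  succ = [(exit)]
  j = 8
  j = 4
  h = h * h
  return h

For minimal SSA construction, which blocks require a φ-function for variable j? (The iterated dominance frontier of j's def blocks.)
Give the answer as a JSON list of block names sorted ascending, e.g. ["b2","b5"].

Answer: ["b4", "b5"]

Derivation:
idom tree: b1←b0 b2←b1 b3←b0 b4←b0 b5←b0
Dom at joins:
  b1: preds {b0,b2}: {b0} ∩ {b0,b1,b2} = {b0}; idom=b0
  b4: preds {b1,b3}: {b0,b1} ∩ {b0,b3} = {b0}; idom=b0
  b5: preds {b3,b4}: {b0,b3} ∩ {b0,b4} = {b0}; idom=b0

DF derivation:
  join b1 pred b0: · stop@b0
  join b1 pred b2: b2→b1 stop@b0
  join b4 pred b1: b1 stop@b0
  join b4 pred b3: b3 stop@b0
  join b5 pred b3: b3 stop@b0
  join b5 pred b4: b4 stop@b0
  b0 → ∅
  b1 → {b1,b4}
  b2 → {b1}
  b3 → {b4,b5}
  b4 → {b5}
  b5 → ∅

φ for j: defs {b0,b3,b4,b5}
  DF⁺ = {b4,b5}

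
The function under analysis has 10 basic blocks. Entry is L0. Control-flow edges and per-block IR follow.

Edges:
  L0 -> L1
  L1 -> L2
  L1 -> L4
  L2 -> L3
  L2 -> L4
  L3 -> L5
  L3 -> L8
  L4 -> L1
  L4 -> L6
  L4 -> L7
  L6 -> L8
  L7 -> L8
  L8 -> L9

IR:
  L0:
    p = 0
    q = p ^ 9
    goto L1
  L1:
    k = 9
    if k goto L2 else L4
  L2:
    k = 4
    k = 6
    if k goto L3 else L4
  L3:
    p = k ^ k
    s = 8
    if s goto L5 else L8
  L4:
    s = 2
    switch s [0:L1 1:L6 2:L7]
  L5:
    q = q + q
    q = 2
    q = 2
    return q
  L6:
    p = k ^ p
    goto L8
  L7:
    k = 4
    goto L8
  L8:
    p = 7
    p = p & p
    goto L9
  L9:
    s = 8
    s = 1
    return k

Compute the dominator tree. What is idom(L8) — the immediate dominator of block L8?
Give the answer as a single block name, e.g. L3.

idom tree: L1←L0 L2←L1 L3←L2 L4←L1 L5←L3 L6←L4 L7←L4 L8←L1 L9←L8
Join-block Dom:
  L1: preds {L0,L4}: {L0} ∩ {L0,L1,L4} = {L0}; idom=L0
  L4: preds {L1,L2}: {L0,L1} ∩ {L0,L1,L2} = {L0,L1}; idom=L1
  L8: preds {L3,L6,L7}: {L0,L1,L2,L3} ∩ {L0,L1,L4,L6} ∩ {L0,L1,L4,L7} = {L0,L1}; idom=L1

idom(L8) = L1

Answer: L1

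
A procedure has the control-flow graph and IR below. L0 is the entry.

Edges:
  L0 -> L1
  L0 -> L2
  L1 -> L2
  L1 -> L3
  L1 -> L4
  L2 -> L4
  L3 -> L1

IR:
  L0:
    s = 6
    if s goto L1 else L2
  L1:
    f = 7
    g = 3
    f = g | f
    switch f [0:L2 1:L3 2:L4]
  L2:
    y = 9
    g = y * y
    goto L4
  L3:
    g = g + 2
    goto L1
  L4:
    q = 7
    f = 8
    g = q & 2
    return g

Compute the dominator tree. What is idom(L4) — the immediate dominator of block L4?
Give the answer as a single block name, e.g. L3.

Answer: L0

Analysis:
idom tree: L1←L0 L2←L0 L3←L1 L4←L0
Dom at joins:
  L1: preds {L0,L3}: {L0} ∩ {L0,L1,L3} = {L0}; idom=L0
  L2: preds {L0,L1}: {L0} ∩ {L0,L1} = {L0}; idom=L0
  L4: preds {L1,L2}: {L0,L1} ∩ {L0,L2} = {L0}; idom=L0

idom(L4) = L0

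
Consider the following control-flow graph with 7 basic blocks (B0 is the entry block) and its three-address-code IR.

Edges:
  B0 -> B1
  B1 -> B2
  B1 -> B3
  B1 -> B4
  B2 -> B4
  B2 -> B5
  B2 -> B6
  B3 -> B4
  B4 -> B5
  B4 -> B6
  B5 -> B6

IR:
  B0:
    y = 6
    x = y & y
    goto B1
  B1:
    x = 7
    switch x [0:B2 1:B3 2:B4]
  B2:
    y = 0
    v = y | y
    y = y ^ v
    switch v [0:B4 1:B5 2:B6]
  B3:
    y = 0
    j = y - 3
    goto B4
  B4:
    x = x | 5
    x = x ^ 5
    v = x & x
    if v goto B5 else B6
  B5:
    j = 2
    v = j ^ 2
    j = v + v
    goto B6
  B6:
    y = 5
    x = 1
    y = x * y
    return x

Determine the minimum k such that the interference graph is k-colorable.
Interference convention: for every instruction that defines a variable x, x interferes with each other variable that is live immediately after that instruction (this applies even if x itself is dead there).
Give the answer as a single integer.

def/use:
  B0 def {x,y} use ∅
  B1 def {x} use ∅
  B2 def {v,y} use ∅
  B3 def {j,y} use ∅
  B4 def {v,x} use {x}
  B5 def {j,v} use ∅
  B6 def {x,y} use ∅

Backward fixpoint:
  B0: in=∅ out=∅
  B1: in=∅ out={x}
  B2: in={x} out={x}
  B3: in={x} out={x}
  B4: in={x} out=∅
  B5: in=∅ out=∅
  B6: in=∅ out=∅

Conflict graph:
  j↔{x}
  v↔{x,y}
  x↔{j,v,y}
  y↔{v,x}

Colouring:
  clique {v,x,y} ⇒ need ≥ 3
  assign j→c1 v→c1 x→c0 y→c2 — no edge inside a register ⇒ χ ≤ 3
  χ = 3

Answer: 3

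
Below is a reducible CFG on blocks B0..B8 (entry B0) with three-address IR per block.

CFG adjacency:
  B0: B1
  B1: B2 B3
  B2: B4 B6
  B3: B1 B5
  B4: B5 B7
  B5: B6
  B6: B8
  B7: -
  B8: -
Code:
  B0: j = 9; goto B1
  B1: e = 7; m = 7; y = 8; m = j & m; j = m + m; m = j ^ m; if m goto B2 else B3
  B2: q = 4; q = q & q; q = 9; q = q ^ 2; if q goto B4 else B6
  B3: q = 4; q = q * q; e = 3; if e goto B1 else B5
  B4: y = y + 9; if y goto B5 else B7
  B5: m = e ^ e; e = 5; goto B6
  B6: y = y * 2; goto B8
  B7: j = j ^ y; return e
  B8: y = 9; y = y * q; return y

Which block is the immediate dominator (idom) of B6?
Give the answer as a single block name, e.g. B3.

Answer: B1

Derivation:
idom tree: B1←B0 B2←B1 B3←B1 B4←B2 B5←B1 B6←B1 B7←B4 B8←B6
Dom∩ at merges:
  B1: preds {B0,B3}: {B0} ∩ {B0,B1,B3} = {B0}; idom=B0
  B5: preds {B3,B4}: {B0,B1,B3} ∩ {B0,B1,B2,B4} = {B0,B1}; idom=B1
  B6: preds {B2,B5}: {B0,B1,B2} ∩ {B0,B1,B5} = {B0,B1}; idom=B1

idom(B6) = B1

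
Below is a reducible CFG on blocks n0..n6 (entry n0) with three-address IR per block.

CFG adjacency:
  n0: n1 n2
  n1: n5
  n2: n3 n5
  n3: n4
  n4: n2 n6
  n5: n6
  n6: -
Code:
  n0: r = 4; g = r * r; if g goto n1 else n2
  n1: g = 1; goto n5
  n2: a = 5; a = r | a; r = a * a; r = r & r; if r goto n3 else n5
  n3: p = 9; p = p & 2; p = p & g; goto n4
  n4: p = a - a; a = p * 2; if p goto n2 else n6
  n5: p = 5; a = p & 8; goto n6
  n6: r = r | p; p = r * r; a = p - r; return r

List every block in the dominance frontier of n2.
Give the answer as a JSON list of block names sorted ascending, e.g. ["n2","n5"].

idom tree: n1←n0 n2←n0 n3←n2 n4←n3 n5←n0 n6←n0
Dom at joins:
  n2: preds {n0,n4}: {n0} ∩ {n0,n2,n3,n4} = {n0}; idom=n0
  n5: preds {n1,n2}: {n0,n1} ∩ {n0,n2} = {n0}; idom=n0
  n6: preds {n4,n5}: {n0,n2,n3,n4} ∩ {n0,n5} = {n0}; idom=n0

DF derivation:
  join n2 pred n0: · stop@n0
  join n2 pred n4: n4→n3→n2 stop@n0
  join n5 pred n1: n1 stop@n0
  join n5 pred n2: n2 stop@n0
  join n6 pred n4: n4→n3→n2 stop@n0
  join n6 pred n5: n5 stop@n0
  n0 → ∅
  n1 → {n5}
  n2 → {n2,n5,n6}
  n3 → {n2,n6}
  n4 → {n2,n6}
  n5 → {n6}
  n6 → ∅

DF(n2) = ["n2", "n5", "n6"]

Answer: ["n2", "n5", "n6"]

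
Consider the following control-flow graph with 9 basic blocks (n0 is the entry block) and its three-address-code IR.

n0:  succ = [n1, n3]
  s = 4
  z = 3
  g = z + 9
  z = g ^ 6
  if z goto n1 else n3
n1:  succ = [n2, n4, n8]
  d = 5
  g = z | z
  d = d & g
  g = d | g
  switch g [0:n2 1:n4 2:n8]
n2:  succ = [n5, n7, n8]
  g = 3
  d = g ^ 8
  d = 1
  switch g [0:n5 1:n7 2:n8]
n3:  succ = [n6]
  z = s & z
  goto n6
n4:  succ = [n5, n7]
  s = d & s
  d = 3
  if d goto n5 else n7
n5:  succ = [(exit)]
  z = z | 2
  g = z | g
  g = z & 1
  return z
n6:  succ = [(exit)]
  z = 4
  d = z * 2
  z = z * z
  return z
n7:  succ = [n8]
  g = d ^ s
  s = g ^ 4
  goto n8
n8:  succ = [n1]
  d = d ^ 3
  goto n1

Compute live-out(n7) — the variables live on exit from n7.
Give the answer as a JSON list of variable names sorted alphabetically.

def/use:
  n0 def {g,s,z} use ∅
  n1 def {d,g} use {z}
  n2 def {d,g} use ∅
  n3 def {z} use {s,z}
  n4 def {d,s} use {d,s}
  n5 def {g,z} use {g,z}
  n6 def {d,z} use ∅
  n7 def {g,s} use {d,s}
  n8 def {d} use {d}

Live sets:
  n0: in=∅ out={s,z}
  n1: in={s,z} out={d,g,s,z}
  n2: in={s,z} out={d,g,s,z}
  n3: in={s,z} out=∅
  n4: in={d,g,s,z} out={d,g,s,z}
  n5: in={g,z} out=∅
  n6: in=∅ out=∅
  n7: in={d,s,z} out={d,s,z}
  n8: in={d,s,z} out={s,z}

live-out(n7) = ["d", "s", "z"]

Answer: ["d", "s", "z"]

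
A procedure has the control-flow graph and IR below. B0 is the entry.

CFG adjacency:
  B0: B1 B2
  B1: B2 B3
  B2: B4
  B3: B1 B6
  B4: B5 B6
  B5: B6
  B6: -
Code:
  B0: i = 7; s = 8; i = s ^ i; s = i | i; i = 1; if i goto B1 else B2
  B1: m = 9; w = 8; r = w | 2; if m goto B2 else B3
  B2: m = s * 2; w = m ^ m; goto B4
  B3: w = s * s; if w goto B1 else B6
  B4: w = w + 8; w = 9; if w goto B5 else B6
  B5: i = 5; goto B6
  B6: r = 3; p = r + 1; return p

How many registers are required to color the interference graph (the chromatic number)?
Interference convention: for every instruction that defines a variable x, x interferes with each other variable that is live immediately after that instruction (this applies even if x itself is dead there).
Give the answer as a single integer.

Per-block:
  B0: {i,s} / ∅
  B1: {m,r,w} / ∅
  B2: {m,w} / {s}
  B3: {w} / {s}
  B4: {w} / {w}
  B5: {i} / ∅
  B6: {p,r} / ∅

Live sets:
  B0 li=∅ lo={s}
  B1 li={s} lo={s}
  B2 li={s} lo={w}
  B3 li={s} lo={s}
  B4 li={w} lo=∅
  B5 li=∅ lo=∅
  B6 li=∅ lo=∅

Conflict graph:
  i: {s}
  m: {r,s,w}
  p: ∅
  r: {m,s}
  s: {i,m,r,w}
  w: {m,s}

Chromatic number:
  lower bound: {m,r,s} mutually conflict ⇒ χ ≥ 3
  3-colouring: c0={p,s}  c1={i,m}  c2={r,w}
  χ = 3

Answer: 3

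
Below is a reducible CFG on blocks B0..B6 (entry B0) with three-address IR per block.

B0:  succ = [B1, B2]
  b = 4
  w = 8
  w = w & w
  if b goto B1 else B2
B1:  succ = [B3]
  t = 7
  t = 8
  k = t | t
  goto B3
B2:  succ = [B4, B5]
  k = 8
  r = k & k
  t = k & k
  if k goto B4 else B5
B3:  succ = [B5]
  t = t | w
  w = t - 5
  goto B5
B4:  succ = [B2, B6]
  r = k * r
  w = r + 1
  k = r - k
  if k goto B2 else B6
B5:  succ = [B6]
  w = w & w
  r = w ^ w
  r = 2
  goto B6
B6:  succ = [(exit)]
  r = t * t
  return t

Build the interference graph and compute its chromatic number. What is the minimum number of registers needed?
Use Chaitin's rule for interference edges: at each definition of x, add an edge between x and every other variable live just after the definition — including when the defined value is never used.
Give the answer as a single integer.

Per-block:
  B0: {b,w} / ∅
  B1: {k,t} / ∅
  B2: {k,r,t} / ∅
  B3: {t,w} / {t,w}
  B4: {k,r,w} / {k,r}
  B5: {r,w} / {w}
  B6: {r} / {t}

Liveness:
  live B0: ∅→{w}
  live B1: {w}→{t,w}
  live B2: {w}→{k,r,t,w}
  live B3: {t,w}→{t,w}
  live B4: {k,r,t}→{t,w}
  live B5: {t,w}→{t}
  live B6: {t}→∅

Interfere edges:
  b↔{w}
  k↔{r,t,w}
  r↔{k,t,w}
  t↔{k,r,w}
  w↔{b,k,r,t}

Colouring:
  lower bound: {k,r,t,w} mutually conflict ⇒ χ ≥ 4
  4-colouring: R0={w}  R1={b,k}  R2={r}  R3={t}
  χ = 4

Answer: 4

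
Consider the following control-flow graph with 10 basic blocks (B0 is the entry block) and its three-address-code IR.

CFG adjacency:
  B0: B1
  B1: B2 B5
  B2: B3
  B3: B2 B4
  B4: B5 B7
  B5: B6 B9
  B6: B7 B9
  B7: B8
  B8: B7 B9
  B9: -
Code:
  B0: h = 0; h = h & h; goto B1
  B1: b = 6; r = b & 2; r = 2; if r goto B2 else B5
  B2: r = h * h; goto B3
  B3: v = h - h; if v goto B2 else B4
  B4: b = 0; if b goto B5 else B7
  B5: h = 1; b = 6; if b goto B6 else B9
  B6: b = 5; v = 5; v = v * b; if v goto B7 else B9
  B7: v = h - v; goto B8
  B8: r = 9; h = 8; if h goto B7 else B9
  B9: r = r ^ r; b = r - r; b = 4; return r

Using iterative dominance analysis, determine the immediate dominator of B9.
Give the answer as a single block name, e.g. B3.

Answer: B1

Derivation:
idom tree: B1←B0 B2←B1 B3←B2 B4←B3 B5←B1 B6←B5 B7←B1 B8←B7 B9←B1
Dom at joins:
  B2: preds {B1,B3}: {B0,B1} ∩ {B0,B1,B2,B3} = {B0,B1}; idom=B1
  B5: preds {B1,B4}: {B0,B1} ∩ {B0,B1,B2,B3,B4} = {B0,B1}; idom=B1
  B7: preds {B4,B6,B8}: {B0,B1,B2,B3,B4} ∩ {B0,B1,B5,B6} ∩ {B0,B1,B7,B8} = {B0,B1}; idom=B1
  B9: preds {B5,B6,B8}: {B0,B1,B5} ∩ {B0,B1,B5,B6} ∩ {B0,B1,B7,B8} = {B0,B1}; idom=B1

idom(B9) = B1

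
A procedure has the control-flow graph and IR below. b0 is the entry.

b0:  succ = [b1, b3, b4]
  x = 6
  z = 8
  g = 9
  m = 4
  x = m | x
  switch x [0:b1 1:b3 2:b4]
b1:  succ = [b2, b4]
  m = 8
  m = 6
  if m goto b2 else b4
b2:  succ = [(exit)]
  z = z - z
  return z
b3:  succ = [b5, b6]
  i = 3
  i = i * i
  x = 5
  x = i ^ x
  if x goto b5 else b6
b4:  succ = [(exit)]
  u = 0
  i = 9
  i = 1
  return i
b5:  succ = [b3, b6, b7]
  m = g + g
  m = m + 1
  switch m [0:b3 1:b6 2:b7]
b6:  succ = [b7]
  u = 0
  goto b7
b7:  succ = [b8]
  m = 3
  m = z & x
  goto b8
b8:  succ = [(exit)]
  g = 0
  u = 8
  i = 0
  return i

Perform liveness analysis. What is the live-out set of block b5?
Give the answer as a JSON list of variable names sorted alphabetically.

Answer: ["g", "x", "z"]

Analysis:
def/use:
  b0: def={g,m,x,z} ue=∅
  b1: def={m} ue=∅
  b2: def={z} ue={z}
  b3: def={i,x} ue=∅
  b4: def={i,u} ue=∅
  b5: def={m} ue={g}
  b6: def={u} ue=∅
  b7: def={m} ue={x,z}
  b8: def={g,i,u} ue=∅

Backward fixpoint:
  live b0: ∅→{g,z}
  live b1: {z}→{z}
  live b2: {z}→∅
  live b3: {g,z}→{g,x,z}
  live b4: ∅→∅
  live b5: {g,x,z}→{g,x,z}
  live b6: {x,z}→{x,z}
  live b7: {x,z}→∅
  live b8: ∅→∅

live-out(b5) = ["g", "x", "z"]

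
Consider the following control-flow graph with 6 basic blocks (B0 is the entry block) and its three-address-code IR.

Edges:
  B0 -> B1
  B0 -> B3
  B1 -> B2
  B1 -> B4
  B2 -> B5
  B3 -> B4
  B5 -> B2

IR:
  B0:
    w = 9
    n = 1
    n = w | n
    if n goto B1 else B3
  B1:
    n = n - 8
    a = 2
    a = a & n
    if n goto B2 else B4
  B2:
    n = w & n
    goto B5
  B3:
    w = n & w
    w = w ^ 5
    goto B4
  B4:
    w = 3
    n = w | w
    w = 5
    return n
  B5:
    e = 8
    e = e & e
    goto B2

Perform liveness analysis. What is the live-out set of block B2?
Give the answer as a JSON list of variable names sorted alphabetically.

Block summaries:
  B0: {n,w} / ∅
  B1: {a,n} / {n}
  B2: {n} / {n,w}
  B3: {w} / {n,w}
  B4: {n,w} / ∅
  B5: {e} / ∅

Liveness:
  live B0: ∅→{n,w}
  live B1: {n,w}→{n,w}
  live B2: {n,w}→{n,w}
  live B3: {n,w}→∅
  live B4: ∅→∅
  live B5: {n,w}→{n,w}

live-out(B2) = ["n", "w"]

Answer: ["n", "w"]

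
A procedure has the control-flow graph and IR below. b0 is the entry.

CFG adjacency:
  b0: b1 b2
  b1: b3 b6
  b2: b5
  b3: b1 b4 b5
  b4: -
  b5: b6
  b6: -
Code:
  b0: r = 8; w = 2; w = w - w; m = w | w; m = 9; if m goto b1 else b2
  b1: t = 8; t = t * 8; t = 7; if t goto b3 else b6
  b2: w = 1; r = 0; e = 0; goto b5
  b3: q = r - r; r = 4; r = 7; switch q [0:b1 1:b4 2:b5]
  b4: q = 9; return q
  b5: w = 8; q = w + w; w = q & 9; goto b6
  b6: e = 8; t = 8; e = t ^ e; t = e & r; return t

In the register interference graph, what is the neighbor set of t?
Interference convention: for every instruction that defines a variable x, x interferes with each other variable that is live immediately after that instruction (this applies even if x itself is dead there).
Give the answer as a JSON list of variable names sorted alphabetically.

Per-block:
  b0: def={m,r,w} ue=∅
  b1: def={t} ue=∅
  b2: def={e,r,w} ue=∅
  b3: def={q,r} ue={r}
  b4: def={q} ue=∅
  b5: def={q,w} ue=∅
  b6: def={e,t} ue={r}

Backward fixpoint:
  b0: in=∅ out={r}
  b1: in={r} out={r}
  b2: in=∅ out={r}
  b3: in={r} out={r}
  b4: in=∅ out=∅
  b5: in={r} out={r}
  b6: in={r} out=∅

Interfere edges:
  e↔{r,t}
  m↔{r}
  q↔{r}
  r↔{e,m,q,t,w}
  t↔{e,r}
  w↔{r}

N(t) = ["e", "r"]

Answer: ["e", "r"]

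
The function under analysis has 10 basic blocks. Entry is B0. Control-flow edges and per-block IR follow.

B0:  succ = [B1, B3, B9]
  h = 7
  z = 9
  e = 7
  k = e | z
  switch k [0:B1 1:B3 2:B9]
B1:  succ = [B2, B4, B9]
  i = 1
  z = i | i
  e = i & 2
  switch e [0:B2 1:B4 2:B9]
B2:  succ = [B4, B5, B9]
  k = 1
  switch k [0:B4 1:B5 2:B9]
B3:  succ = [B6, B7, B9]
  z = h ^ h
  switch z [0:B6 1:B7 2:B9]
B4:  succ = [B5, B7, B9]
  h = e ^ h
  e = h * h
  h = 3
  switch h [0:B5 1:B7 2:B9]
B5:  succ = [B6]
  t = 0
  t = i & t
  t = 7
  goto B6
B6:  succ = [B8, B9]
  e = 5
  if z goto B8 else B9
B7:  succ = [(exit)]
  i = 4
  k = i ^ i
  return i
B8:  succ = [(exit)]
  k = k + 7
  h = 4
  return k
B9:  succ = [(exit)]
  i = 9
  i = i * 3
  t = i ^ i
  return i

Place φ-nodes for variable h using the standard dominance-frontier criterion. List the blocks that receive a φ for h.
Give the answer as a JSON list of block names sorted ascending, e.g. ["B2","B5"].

Answer: ["B5", "B6", "B7", "B9"]

Analysis:
idom tree: B1←B0 B2←B1 B3←B0 B4←B1 B5←B1 B6←B0 B7←B0 B8←B6 B9←B0
Join-block Dom:
  B4: preds {B1,B2}: {B0,B1} ∩ {B0,B1,B2} = {B0,B1}; idom=B1
  B5: preds {B2,B4}: {B0,B1,B2} ∩ {B0,B1,B4} = {B0,B1}; idom=B1
  B6: preds {B3,B5}: {B0,B3} ∩ {B0,B1,B5} = {B0}; idom=B0
  B7: preds {B3,B4}: {B0,B3} ∩ {B0,B1,B4} = {B0}; idom=B0
  B9: preds {B0,B1,B2,B3,B4,B6}: {B0} ∩ {B0,B1} ∩ {B0,B1,B2} ∩ {B0,B3} ∩ {B0,B1,B4} ∩ {B0,B6} = {B0}; idom=B0

Frontier:
  B4←B1: walk · to B1
  B4←B2: walk B2 to B1
  B5←B2: walk B2 to B1
  B5←B4: walk B4 to B1
  B6←B3: walk B3 to B0
  B6←B5: walk B5→B1 to B0
  B7←B3: walk B3 to B0
  B7←B4: walk B4→B1 to B0
  B9←B0: walk · to B0
  B9←B1: walk B1 to B0
  B9←B2: walk B2→B1 to B0
  B9←B3: walk B3 to B0
  B9←B4: walk B4→B1 to B0
  B9←B6: walk B6 to B0
  B0: DF=∅
  B1: DF={B6,B7,B9}
  B2: DF={B4,B5,B9}
  B3: DF={B6,B7,B9}
  B4: DF={B5,B7,B9}
  B5: DF={B6}
  B6: DF={B9}
  B7: DF=∅
  B8: DF=∅
  B9: DF=∅

φ for h: defs {B0,B4,B8}
  DF⁺ = {B5,B6,B7,B9}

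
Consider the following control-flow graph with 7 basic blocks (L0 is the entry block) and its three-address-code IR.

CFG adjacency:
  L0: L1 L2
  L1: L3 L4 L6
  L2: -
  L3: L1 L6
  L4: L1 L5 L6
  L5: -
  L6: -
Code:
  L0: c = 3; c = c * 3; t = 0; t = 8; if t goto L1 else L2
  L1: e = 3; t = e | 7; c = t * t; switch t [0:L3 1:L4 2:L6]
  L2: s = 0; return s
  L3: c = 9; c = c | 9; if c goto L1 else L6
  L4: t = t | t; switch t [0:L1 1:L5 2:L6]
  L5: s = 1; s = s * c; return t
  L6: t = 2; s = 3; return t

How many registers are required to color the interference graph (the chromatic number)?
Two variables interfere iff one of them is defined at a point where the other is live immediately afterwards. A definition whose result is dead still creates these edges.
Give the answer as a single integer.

Block summaries:
  L0: {c,t} / ∅
  L1: {c,e,t} / ∅
  L2: {s} / ∅
  L3: {c} / ∅
  L4: {t} / {t}
  L5: {s} / {c,t}
  L6: {s,t} / ∅

Liveness:
  L0 li=∅ lo=∅
  L1 li=∅ lo={c,t}
  L2 li=∅ lo=∅
  L3 li=∅ lo=∅
  L4 li={c,t} lo={c,t}
  L5 li={c,t} lo=∅
  L6 li=∅ lo=∅

Conflict graph:
  c↔{s,t}
  e↔∅
  s↔{c,t}
  t↔{c,s}

Registers:
  lower bound: {c,s,t} mutually conflict ⇒ χ ≥ 3
  assign c→c0 e→c0 s→c1 t→c2 — no edge inside a register ⇒ χ ≤ 3
  χ = 3

Answer: 3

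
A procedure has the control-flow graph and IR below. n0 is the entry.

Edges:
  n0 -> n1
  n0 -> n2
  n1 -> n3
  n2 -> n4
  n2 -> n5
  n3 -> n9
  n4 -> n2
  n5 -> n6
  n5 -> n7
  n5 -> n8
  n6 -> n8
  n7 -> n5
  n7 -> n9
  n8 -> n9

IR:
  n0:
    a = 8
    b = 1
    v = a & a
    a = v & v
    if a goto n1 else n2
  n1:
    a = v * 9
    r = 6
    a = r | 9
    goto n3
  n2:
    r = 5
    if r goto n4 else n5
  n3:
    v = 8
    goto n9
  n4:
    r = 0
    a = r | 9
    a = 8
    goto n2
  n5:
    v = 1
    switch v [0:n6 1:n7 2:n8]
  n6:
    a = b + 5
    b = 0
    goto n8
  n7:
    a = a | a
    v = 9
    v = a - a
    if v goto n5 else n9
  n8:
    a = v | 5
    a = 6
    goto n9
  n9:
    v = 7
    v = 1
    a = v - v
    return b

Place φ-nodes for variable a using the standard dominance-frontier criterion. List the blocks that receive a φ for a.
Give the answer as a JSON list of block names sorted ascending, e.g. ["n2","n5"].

idom tree: n1←n0 n2←n0 n3←n1 n4←n2 n5←n2 n6←n5 n7←n5 n8←n5 n9←n0
Dom∩ at merges:
  n2: preds {n0,n4}: {n0} ∩ {n0,n2,n4} = {n0}; idom=n0
  n5: preds {n2,n7}: {n0,n2} ∩ {n0,n2,n5,n7} = {n0,n2}; idom=n2
  n8: preds {n5,n6}: {n0,n2,n5} ∩ {n0,n2,n5,n6} = {n0,n2,n5}; idom=n5
  n9: preds {n3,n7,n8}: {n0,n1,n3} ∩ {n0,n2,n5,n7} ∩ {n0,n2,n5,n8} = {n0}; idom=n0

Frontier:
  join n2 pred n0: · stop@n0
  join n2 pred n4: n4→n2 stop@n0
  join n5 pred n2: · stop@n2
  join n5 pred n7: n7→n5 stop@n2
  join n8 pred n5: · stop@n5
  join n8 pred n6: n6 stop@n5
  join n9 pred n3: n3→n1 stop@n0
  join n9 pred n7: n7→n5→n2 stop@n0
  join n9 pred n8: n8→n5→n2 stop@n0
  n0: DF=∅
  n1: DF={n9}
  n2: DF={n2,n9}
  n3: DF={n9}
  n4: DF={n2}
  n5: DF={n5,n9}
  n6: DF={n8}
  n7: DF={n5,n9}
  n8: DF={n9}
  n9: DF=∅

φ for a: defs {n0,n1,n4,n6,n7,n8,n9}
  DF⁺ = {n2,n5,n8,n9}

Answer: ["n2", "n5", "n8", "n9"]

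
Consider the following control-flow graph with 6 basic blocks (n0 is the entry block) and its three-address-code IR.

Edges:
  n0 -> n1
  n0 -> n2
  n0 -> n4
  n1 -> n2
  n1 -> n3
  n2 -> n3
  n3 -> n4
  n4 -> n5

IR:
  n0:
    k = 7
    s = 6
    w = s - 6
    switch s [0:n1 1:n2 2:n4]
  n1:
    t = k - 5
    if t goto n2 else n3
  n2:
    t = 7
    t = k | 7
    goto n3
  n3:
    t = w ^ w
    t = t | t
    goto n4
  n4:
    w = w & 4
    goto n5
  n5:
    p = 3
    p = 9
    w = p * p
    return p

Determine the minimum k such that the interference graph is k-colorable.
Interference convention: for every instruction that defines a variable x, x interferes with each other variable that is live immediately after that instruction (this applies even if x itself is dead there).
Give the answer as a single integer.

Answer: 3

Analysis:
def/use:
  n0: {k,s,w} / ∅
  n1: {t} / {k}
  n2: {t} / {k}
  n3: {t} / {w}
  n4: {w} / {w}
  n5: {p,w} / ∅

Live sets:
  live n0: ∅→{k,w}
  live n1: {k,w}→{k,w}
  live n2: {k,w}→{w}
  live n3: {w}→{w}
  live n4: {w}→∅
  live n5: ∅→∅

Interference:
  k↔{s,t,w}
  p↔{w}
  s↔{k,w}
  t↔{k,w}
  w↔{k,p,s,t}

Registers:
  {k,s,w} pairwise interfere (3-clique) ⇒ χ ≥ 3
  3-colouring: r0={w}  r1={k,p}  r2={s,t}
  χ = 3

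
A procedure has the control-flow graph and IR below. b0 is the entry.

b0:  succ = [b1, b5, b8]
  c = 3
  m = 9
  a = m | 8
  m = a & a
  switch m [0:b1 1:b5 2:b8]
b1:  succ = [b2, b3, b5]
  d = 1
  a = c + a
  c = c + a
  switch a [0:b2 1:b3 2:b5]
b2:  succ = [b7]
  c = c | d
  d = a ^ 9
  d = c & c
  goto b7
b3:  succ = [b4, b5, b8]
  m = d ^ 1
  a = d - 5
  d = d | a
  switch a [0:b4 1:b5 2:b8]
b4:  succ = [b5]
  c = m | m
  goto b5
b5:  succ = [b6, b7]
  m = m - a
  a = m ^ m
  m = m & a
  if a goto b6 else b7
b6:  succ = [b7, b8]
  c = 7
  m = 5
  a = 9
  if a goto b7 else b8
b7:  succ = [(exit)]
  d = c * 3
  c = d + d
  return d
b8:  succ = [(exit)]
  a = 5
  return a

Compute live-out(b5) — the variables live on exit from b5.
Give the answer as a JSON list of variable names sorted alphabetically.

Answer: ["c"]

Derivation:
Per-block:
  b0: {a,c,m} / ∅
  b1: {a,c,d} / {a,c}
  b2: {c,d} / {a,c,d}
  b3: {a,d,m} / {d}
  b4: {c} / {m}
  b5: {a,m} / {a,m}
  b6: {a,c,m} / ∅
  b7: {c,d} / {c}
  b8: {a} / ∅

Backward fixpoint:
  b0: in=∅ out={a,c,m}
  b1: in={a,c,m} out={a,c,d,m}
  b2: in={a,c,d} out={c}
  b3: in={c,d} out={a,c,m}
  b4: in={a,m} out={a,c,m}
  b5: in={a,c,m} out={c}
  b6: in=∅ out={c}
  b7: in={c} out=∅
  b8: in=∅ out=∅

live-out(b5) = ["c"]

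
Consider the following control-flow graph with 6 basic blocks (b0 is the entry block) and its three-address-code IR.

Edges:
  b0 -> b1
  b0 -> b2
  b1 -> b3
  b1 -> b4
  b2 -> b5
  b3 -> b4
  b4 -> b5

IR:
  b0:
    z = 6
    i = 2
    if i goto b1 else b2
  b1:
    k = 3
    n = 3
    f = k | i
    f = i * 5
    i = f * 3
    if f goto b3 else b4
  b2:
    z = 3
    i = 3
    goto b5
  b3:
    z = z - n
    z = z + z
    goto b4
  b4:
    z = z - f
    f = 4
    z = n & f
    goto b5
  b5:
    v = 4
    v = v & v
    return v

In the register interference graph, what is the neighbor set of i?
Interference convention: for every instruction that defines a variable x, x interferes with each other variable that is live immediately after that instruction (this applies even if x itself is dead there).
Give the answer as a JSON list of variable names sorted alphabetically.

Block summaries:
  b0 def {i,z} use ∅
  b1 def {f,i,k,n} use {i}
  b2 def {i,z} use ∅
  b3 def {z} use {n,z}
  b4 def {f,z} use {f,n,z}
  b5 def {v} use ∅

Liveness:
  b0: in=∅ out={i,z}
  b1: in={i,z} out={f,n,z}
  b2: in=∅ out=∅
  b3: in={f,n,z} out={f,n,z}
  b4: in={f,n,z} out=∅
  b5: in=∅ out=∅

Conflict graph:
  f↔{i,n,z}
  i↔{f,k,n,z}
  k↔{i,n,z}
  n↔{f,i,k,z}
  v↔∅
  z↔{f,i,k,n}

N(i) = ["f", "k", "n", "z"]

Answer: ["f", "k", "n", "z"]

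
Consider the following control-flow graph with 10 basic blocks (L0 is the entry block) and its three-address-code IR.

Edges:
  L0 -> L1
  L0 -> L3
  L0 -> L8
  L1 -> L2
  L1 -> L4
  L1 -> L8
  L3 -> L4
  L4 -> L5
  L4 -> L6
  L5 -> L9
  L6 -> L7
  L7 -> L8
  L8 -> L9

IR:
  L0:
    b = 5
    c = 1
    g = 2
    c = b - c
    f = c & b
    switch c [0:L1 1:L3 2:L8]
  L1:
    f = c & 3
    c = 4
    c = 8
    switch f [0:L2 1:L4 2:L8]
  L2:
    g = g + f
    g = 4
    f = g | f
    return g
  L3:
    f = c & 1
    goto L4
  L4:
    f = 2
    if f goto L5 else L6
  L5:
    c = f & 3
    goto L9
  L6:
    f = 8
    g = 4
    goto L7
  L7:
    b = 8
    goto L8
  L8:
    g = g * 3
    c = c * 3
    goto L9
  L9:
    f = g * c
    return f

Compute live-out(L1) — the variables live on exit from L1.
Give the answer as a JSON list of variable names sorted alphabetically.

Answer: ["c", "f", "g"]

Analysis:
Per-block:
  L0: {b,c,f,g} / ∅
  L1: {c,f} / {c}
  L2: {f,g} / {f,g}
  L3: {f} / {c}
  L4: {f} / ∅
  L5: {c} / {f}
  L6: {f,g} / ∅
  L7: {b} / ∅
  L8: {c,g} / {c,g}
  L9: {f} / {c,g}

Live sets:
  L0 li=∅ lo={c,g}
  L1 li={c,g} lo={c,f,g}
  L2 li={f,g} lo=∅
  L3 li={c,g} lo={c,g}
  L4 li={c,g} lo={c,f,g}
  L5 li={f,g} lo={c,g}
  L6 li={c} lo={c,g}
  L7 li={c,g} lo={c,g}
  L8 li={c,g} lo={c,g}
  L9 li={c,g} lo=∅

live-out(L1) = ["c", "f", "g"]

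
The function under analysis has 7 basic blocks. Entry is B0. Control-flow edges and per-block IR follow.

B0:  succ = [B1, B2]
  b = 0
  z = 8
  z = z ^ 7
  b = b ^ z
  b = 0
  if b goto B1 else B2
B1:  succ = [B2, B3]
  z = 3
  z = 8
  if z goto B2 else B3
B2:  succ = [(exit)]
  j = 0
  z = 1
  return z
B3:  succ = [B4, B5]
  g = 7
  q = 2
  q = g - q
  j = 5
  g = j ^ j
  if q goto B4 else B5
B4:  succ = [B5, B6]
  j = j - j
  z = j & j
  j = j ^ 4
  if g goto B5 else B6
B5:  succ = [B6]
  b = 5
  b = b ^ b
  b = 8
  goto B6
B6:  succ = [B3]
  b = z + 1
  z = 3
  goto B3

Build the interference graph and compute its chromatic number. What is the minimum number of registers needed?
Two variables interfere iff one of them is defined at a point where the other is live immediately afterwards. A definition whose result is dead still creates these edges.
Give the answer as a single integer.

def/use:
  B0: def={b,z} ue=∅
  B1: def={z} ue=∅
  B2: def={j,z} ue=∅
  B3: def={g,j,q} ue=∅
  B4: def={j,z} ue={g,j}
  B5: def={b} ue=∅
  B6: def={b,z} ue={z}

Liveness:
  B0 li=∅ lo=∅
  B1 li=∅ lo={z}
  B2 li=∅ lo=∅
  B3 li={z} lo={g,j,z}
  B4 li={g,j} lo={z}
  B5 li={z} lo={z}
  B6 li={z} lo={z}

Interfere edges:
  b: {z}
  g: {j,q,z}
  j: {g,q,z}
  q: {g,j,z}
  z: {b,g,j,q}

Chromatic number:
  {g,j,q,z} pairwise interfere (4-clique) ⇒ χ ≥ 4
  4-colouring: c0={z}  c1={b,g}  c2={j}  c3={q}
  χ = 4

Answer: 4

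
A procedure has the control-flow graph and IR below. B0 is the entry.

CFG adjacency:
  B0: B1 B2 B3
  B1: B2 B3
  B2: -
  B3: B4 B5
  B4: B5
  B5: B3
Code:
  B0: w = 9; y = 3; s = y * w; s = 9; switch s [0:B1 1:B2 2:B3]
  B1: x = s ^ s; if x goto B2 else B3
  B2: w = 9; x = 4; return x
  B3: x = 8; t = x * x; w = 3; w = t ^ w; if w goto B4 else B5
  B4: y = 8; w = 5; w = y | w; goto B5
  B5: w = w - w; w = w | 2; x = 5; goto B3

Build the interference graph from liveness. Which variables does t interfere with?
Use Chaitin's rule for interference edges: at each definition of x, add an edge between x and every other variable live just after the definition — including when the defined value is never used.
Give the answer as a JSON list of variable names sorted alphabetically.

Answer: ["w"]

Derivation:
Per-block:
  B0: def={s,w,y} ue=∅
  B1: def={x} ue={s}
  B2: def={w,x} ue=∅
  B3: def={t,w,x} ue=∅
  B4: def={w,y} ue=∅
  B5: def={w,x} ue={w}

Liveness:
  B0 li=∅ lo={s}
  B1 li={s} lo=∅
  B2 li=∅ lo=∅
  B3 li=∅ lo={w}
  B4 li=∅ lo={w}
  B5 li={w} lo=∅

Conflict graph:
  s↔∅
  t↔{w}
  w↔{t,y}
  x↔∅
  y↔{w}

N(t) = ["w"]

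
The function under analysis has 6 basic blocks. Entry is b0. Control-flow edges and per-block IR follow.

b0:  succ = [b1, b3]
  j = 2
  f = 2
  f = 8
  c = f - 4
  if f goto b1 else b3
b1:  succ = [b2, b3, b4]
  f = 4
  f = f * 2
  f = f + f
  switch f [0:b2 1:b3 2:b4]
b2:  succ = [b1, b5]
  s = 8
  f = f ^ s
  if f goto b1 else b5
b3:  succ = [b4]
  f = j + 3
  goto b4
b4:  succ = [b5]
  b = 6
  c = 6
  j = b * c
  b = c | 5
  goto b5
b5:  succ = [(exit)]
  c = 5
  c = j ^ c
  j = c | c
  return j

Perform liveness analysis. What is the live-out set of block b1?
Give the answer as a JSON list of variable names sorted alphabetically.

Answer: ["f", "j"]

Derivation:
Per-block:
  b0: def={c,f,j} ue=∅
  b1: def={f} ue=∅
  b2: def={f,s} ue={f}
  b3: def={f} ue={j}
  b4: def={b,c,j} ue=∅
  b5: def={c,j} ue={j}

Backward fixpoint:
  b0: in=∅ out={j}
  b1: in={j} out={f,j}
  b2: in={f,j} out={j}
  b3: in={j} out=∅
  b4: in=∅ out={j}
  b5: in={j} out=∅

live-out(b1) = ["f", "j"]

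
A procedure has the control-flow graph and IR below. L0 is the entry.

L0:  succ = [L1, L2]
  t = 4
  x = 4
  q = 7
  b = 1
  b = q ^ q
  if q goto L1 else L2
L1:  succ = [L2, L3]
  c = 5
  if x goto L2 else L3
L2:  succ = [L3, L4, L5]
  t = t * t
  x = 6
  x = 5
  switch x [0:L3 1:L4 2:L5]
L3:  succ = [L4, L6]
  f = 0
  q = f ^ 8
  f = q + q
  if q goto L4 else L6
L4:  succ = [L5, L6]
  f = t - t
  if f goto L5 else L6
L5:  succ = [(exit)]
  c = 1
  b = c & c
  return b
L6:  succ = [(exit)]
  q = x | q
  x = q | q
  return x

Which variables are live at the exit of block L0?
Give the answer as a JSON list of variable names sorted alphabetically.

Answer: ["q", "t", "x"]

Derivation:
Block summaries:
  L0: {b,q,t,x} / ∅
  L1: {c} / {x}
  L2: {t,x} / {t}
  L3: {f,q} / ∅
  L4: {f} / {t}
  L5: {b,c} / ∅
  L6: {q,x} / {q,x}

Backward fixpoint:
  L0: in=∅ out={q,t,x}
  L1: in={q,t,x} out={q,t,x}
  L2: in={q,t} out={q,t,x}
  L3: in={t,x} out={q,t,x}
  L4: in={q,t,x} out={q,x}
  L5: in=∅ out=∅
  L6: in={q,x} out=∅

live-out(L0) = ["q", "t", "x"]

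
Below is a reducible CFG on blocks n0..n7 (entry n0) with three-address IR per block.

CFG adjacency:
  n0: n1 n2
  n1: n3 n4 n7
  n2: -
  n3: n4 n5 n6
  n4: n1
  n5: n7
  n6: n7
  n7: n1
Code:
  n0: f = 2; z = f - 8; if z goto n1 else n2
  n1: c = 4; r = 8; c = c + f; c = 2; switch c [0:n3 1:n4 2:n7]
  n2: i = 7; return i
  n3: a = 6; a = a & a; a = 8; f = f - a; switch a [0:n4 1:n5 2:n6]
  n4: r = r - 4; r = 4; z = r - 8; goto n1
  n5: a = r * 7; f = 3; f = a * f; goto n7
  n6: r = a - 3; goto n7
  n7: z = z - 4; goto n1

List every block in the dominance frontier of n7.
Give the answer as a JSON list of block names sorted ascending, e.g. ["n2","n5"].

Answer: ["n1"]

Working:
idom tree: n1←n0 n2←n0 n3←n1 n4←n1 n5←n3 n6←n3 n7←n1
Join-block Dom:
  n1: preds {n0,n4,n7}: {n0} ∩ {n0,n1,n4} ∩ {n0,n1,n7} = {n0}; idom=n0
  n4: preds {n1,n3}: {n0,n1} ∩ {n0,n1,n3} = {n0,n1}; idom=n1
  n7: preds {n1,n5,n6}: {n0,n1} ∩ {n0,n1,n3,n5} ∩ {n0,n1,n3,n6} = {n0,n1}; idom=n1

DF derivation:
  n1←n0: walk · to n0
  n1←n4: walk n4→n1 to n0
  n1←n7: walk n7→n1 to n0
  n4←n1: walk · to n1
  n4←n3: walk n3 to n1
  n7←n1: walk · to n1
  n7←n5: walk n5→n3 to n1
  n7←n6: walk n6→n3 to n1
  DF(n0)=∅
  DF(n1)={n1}
  DF(n2)=∅
  DF(n3)={n4,n7}
  DF(n4)={n1}
  DF(n5)={n7}
  DF(n6)={n7}
  DF(n7)={n1}

DF(n7) = ["n1"]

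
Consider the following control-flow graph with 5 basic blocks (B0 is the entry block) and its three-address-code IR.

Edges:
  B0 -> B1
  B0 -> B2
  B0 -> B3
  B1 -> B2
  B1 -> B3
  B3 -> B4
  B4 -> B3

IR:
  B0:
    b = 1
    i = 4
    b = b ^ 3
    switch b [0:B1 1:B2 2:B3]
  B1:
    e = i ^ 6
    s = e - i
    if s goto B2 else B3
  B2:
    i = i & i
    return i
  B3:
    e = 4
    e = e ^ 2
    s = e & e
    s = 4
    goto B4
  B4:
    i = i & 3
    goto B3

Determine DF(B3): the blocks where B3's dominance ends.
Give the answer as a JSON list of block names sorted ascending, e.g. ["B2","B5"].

Answer: ["B3"]

Derivation:
idom tree: B1←B0 B2←B0 B3←B0 B4←B3
Dom∩ at merges:
  B2: preds {B0,B1}: {B0} ∩ {B0,B1} = {B0}; idom=B0
  B3: preds {B0,B1,B4}: {B0} ∩ {B0,B1} ∩ {B0,B3,B4} = {B0}; idom=B0

DF walk-up:
  join B2 pred B0: · stop@B0
  join B2 pred B1: B1 stop@B0
  join B3 pred B0: · stop@B0
  join B3 pred B1: B1 stop@B0
  join B3 pred B4: B4→B3 stop@B0
  B0 → ∅
  B1 → {B2,B3}
  B2 → ∅
  B3 → {B3}
  B4 → {B3}

DF(B3) = ["B3"]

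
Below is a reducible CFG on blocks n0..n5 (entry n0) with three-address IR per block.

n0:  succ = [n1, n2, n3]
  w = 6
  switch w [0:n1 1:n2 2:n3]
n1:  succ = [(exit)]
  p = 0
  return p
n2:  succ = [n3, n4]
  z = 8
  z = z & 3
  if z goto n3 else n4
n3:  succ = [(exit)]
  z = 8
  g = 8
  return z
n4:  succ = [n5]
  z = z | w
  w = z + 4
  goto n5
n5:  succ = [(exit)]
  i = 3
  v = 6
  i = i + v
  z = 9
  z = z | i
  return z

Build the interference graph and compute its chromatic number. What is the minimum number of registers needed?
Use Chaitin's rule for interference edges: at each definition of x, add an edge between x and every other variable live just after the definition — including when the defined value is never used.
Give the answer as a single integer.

Answer: 2

Working:
Block summaries:
  n0 def {w} use ∅
  n1 def {p} use ∅
  n2 def {z} use ∅
  n3 def {g,z} use ∅
  n4 def {w,z} use {w,z}
  n5 def {i,v,z} use ∅

Live sets:
  n0: in=∅ out={w}
  n1: in=∅ out=∅
  n2: in={w} out={w,z}
  n3: in=∅ out=∅
  n4: in={w,z} out=∅
  n5: in=∅ out=∅

Interference:
  g↔{z}
  i↔{v,z}
  p↔∅
  v↔{i}
  w↔{z}
  z↔{g,i,w}

Registers:
  clique {g,z} ⇒ need ≥ 2
  assign g→R1 i→R1 p→R0 v→R0 w→R1 z→R0 — no edge inside a register ⇒ χ ≤ 2
  χ = 2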